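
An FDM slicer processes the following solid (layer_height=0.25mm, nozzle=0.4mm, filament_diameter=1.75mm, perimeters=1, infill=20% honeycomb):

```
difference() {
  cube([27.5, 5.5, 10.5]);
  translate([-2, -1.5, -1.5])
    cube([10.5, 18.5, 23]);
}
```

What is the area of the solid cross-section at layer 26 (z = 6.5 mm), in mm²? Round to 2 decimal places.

104.50 mm²

At z = 6.5 mm: the cube (footprint 27.5×5.5) is included at this height (area 151.25 mm²); the cube at (-2, -1.5) is present — its section is the full 10.5×18.5 rectangle (area 194.25 mm²); Subtracting the remaining from the first: starting from the 27.5×5.5 cube (151.25 mm²), the 10.5×18.5 cube at (-2, -1.5) partially overlaps it — only the 46.75 mm² overlap (of its 194.25 mm²) is removed, clipping the outline — area = 104.50 mm². Overall, the cross-section is a single solid region. Net area = 104.50 mm².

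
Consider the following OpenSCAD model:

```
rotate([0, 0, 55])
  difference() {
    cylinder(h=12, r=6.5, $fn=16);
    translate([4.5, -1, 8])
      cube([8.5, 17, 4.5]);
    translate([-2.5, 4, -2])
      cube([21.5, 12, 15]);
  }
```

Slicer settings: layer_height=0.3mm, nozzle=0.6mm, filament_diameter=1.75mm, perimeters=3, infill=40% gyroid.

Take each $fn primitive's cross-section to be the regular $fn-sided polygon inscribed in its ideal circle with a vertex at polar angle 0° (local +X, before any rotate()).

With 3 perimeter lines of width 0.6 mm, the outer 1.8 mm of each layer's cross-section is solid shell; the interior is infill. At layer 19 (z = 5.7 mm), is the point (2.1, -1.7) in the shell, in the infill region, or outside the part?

At z = 5.7 mm: the r=6.5 cylinder gives a regular 16-gon of circumradius 6.5 (constant along its height); the cube at (4.5, -1) does not reach this height (z outside [8, 12.5]); the cube at (-2.5, 4) is present — its section is the full 21.5×12 rectangle; Subtracting the remaining from the first: starting from the r=6.5 cylinder, the 21.5×12 cube at (-2.5, 4) partially overlaps it — only the 14.09 mm² overlap (of its 258.00 mm²) is removed, clipping the outline — 1 connected region; (rotated 55° about Z; rotation is an isometry so areas/perimeters/island counts are preserved). Overall, the cross-section is a single solid region. Undo the 55° rotation: the query point maps to (-0.188, -2.695) in the un-rotated model frame. The nearest boundary edge runs (-0.00, -6.50)→(-2.49, -6.01); distance from the point to it = 3.69 mm. The point is inside the cross-section and 3.69 mm from the nearest boundary — more than the 1.8 mm shell width (3 × 0.6), so it's in the infill interior.

infill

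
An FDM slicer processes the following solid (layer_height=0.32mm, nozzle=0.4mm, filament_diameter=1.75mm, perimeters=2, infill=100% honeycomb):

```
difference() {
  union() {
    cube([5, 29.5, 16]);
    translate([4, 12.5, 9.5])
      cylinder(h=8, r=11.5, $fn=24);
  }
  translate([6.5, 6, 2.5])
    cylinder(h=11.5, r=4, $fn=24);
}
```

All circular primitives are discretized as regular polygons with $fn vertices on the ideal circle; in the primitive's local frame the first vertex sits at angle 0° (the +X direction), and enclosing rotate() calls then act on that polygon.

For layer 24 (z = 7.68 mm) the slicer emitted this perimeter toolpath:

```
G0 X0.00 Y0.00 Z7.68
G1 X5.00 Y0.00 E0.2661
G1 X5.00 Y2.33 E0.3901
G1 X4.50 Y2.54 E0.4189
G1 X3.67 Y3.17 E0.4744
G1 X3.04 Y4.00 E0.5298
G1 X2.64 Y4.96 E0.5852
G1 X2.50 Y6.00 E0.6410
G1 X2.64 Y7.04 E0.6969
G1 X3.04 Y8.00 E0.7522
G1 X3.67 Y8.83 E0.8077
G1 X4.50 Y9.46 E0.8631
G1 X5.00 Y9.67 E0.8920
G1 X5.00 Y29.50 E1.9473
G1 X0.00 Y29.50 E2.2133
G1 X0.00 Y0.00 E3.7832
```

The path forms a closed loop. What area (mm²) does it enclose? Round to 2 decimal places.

134.31 mm²

Apply the shoelace formula to the sequence of (X, Y) vertices; enclosed area = 134.31 mm².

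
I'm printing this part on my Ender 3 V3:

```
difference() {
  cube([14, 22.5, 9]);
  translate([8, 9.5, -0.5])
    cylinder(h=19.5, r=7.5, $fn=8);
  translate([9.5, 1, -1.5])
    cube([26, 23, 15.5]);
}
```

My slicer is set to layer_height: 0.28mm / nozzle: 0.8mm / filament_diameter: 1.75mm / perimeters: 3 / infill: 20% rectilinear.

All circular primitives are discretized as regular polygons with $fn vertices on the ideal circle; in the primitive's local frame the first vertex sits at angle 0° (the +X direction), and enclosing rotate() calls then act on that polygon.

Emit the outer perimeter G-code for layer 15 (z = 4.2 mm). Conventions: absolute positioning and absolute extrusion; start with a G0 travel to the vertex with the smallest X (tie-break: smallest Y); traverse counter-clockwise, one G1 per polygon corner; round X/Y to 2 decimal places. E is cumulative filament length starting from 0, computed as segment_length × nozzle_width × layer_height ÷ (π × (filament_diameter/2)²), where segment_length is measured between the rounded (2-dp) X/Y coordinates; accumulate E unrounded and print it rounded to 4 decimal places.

At z = 4.2 mm: the cube is present — its section is the full 14×22.5 rectangle; the cylinder at (8, 9.5): section is a regular 8-gon, circumradius r=7.5; the 26×23 cube at (9.5, 1) contributes its full rectangle; After the difference (first − rest): starting from the 14×22.5 cube, the r=7.5 cylinder at (8, 9.5) partially overlaps it — only the 153.67 mm² overlap (of its 159.10 mm²) is removed, clipping the outline; the 26×23 cube at (9.5, 1) partially overlaps it — only the 44.20 mm² overlap (of its 598.00 mm²) is removed, clipping the outline — 1 connected region. The outline is a single polygon with 13 vertices. Extrusion per mm of travel: 0.8 × 0.28 / (π × 0.875²) = 0.093128. Accumulating E over each segment gives final E = 7.9569.

G0 X0.00 Y0.00 Z4.20
G1 X14.00 Y0.00 E1.3038
G1 X14.00 Y1.00 E1.3969
G1 X9.50 Y1.00 E1.8160
G1 X9.50 Y2.62 E1.9669
G1 X8.00 Y2.00 E2.1180
G1 X2.70 Y4.20 E2.6524
G1 X0.50 Y9.50 E3.1869
G1 X2.70 Y14.80 E3.7213
G1 X8.00 Y17.00 E4.2557
G1 X9.50 Y16.38 E4.4068
G1 X9.50 Y22.50 E4.9768
G1 X0.00 Y22.50 E5.8615
G1 X0.00 Y0.00 E7.9569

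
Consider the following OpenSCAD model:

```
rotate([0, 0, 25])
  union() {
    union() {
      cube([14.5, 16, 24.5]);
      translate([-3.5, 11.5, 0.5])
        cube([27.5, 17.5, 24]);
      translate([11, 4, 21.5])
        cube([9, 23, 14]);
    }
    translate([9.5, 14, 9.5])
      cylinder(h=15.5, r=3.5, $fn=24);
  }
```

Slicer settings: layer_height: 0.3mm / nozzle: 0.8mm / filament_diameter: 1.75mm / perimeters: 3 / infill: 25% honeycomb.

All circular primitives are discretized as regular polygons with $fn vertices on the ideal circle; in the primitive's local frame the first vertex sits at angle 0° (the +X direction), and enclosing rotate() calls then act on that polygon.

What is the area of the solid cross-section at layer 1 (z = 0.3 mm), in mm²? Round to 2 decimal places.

At z = 0.3 mm: the 14.5×16 cube contributes its full rectangle (area 232.00 mm²); the cube at (-3.5, 11.5) does not reach this height (z outside [0.5, 24.5]); the cube at (11, 4) does not reach this height (z outside [21.5, 35.5]); Combining (union): only the 14.5×16 cube is present, so the union is just that shape — area = 232.00 mm²; the cylinder at (9.5, 14) does not reach this height (z outside [9.5, 25]); Combining (union): only the result so far is present, so the union is just that shape — area = 232.00 mm²; (whole slice rotated 25° about Z — lengths, areas and connectivity unchanged). Overall, the cross-section is a single solid region. Net area = 232.00 mm².

232.00 mm²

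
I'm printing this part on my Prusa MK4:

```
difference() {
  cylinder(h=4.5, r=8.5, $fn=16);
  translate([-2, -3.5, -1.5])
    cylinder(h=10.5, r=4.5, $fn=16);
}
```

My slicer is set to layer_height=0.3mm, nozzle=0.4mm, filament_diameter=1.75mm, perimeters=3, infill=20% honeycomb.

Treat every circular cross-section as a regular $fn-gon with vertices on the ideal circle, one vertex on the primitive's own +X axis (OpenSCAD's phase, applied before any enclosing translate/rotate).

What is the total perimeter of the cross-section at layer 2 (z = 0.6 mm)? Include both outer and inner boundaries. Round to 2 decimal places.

76.66 mm

At z = 0.6 mm: the r=8.5 cylinder contributes a regular 16-gon of circumradius 8.5 (perimeter = 2·16·8.500·sin(180°/16) = 53.06 mm); the r=4.5 cylinder at (-2, -3.5) gives a regular 16-gon of circumradius 4.5 (constant along its height) (perimeter = 2·16·4.500·sin(180°/16) = 28.09 mm); Taking the first minus the rest: starting from the r=8.5 cylinder, the r=4.5 cylinder at (-2, -3.5) partially overlaps it — only the 61.80 mm² overlap (of its 61.99 mm²) is removed, clipping the outline — boundary = 76.66 mm. Overall, the cross-section is a single solid region. Total boundary length (outer) = 76.66 mm.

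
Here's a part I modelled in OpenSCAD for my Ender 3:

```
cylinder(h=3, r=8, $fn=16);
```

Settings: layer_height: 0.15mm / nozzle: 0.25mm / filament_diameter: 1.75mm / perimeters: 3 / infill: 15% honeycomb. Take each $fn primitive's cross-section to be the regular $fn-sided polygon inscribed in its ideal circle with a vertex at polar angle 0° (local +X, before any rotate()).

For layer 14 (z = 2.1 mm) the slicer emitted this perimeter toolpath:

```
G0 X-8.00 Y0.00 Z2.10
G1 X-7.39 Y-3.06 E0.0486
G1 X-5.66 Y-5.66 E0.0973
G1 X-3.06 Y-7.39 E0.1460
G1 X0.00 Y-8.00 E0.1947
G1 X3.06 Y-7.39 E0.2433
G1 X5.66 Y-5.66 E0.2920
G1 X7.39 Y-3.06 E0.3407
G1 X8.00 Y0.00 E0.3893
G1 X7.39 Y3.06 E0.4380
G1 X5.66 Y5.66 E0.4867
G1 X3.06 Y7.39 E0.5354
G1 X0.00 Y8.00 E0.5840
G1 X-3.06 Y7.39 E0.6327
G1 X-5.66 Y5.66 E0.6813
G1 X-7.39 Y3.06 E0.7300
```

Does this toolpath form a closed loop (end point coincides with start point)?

no

Start point (G0): (-8.00, 0.00). End point (last G1): the path does not return to the start — open.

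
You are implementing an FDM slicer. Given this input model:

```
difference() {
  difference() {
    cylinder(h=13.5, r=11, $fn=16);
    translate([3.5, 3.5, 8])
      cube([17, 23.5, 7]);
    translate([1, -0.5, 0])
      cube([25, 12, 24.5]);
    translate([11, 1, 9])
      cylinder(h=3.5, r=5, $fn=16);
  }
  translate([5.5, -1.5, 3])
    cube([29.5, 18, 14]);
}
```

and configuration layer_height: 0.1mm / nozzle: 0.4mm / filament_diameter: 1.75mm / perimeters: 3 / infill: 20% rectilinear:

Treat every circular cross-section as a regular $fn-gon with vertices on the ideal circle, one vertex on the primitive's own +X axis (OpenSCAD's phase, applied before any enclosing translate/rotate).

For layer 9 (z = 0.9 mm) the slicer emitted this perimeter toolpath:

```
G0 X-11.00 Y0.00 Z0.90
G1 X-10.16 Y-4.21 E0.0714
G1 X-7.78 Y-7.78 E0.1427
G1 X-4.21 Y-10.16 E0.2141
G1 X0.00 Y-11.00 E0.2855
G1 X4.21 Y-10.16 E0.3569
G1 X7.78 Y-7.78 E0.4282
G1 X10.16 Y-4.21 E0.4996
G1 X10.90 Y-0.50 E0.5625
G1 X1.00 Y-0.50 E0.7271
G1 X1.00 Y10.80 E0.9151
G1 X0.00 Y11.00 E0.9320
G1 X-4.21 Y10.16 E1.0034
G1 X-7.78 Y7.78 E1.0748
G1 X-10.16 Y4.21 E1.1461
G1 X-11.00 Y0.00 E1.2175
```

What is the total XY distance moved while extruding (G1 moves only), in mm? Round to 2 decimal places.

Sum the Euclidean lengths of each G1 segment: total = 73.21 mm.

73.21 mm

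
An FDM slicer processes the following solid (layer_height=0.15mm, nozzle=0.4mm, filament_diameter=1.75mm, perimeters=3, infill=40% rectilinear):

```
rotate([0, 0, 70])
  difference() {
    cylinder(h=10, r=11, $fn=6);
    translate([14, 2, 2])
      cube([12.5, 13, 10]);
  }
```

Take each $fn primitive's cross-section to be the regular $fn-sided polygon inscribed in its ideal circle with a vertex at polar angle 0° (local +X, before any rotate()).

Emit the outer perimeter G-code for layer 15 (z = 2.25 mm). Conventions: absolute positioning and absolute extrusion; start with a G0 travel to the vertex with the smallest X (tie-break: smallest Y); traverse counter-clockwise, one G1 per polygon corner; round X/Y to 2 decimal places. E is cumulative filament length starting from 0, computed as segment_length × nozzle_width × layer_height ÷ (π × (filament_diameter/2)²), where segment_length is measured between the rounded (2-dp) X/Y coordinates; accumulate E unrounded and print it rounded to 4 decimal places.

At z = 2.25 mm: the r=11 cylinder gives a regular 6-gon of circumradius 11 (constant along its height); the 12.5×13 cube at (14, 2) contributes its full rectangle; After the difference (first − rest): starting from the r=11 cylinder, the 12.5×13 cube at (14, 2) misses the remaining region (no effect) — 1 connected region; (rotated 70° about Z; rotation is an isometry so areas/perimeters/island counts are preserved). The outline is a single polygon with 6 vertices. Extrusion per mm of travel: 0.4 × 0.15 / (π × 0.875²) = 0.024945. Accumulating E over each segment gives final E = 1.6465.

G0 X-10.83 Y-1.91 Z2.25
G1 X-3.76 Y-10.34 E0.2745
G1 X7.07 Y-8.43 E0.5488
G1 X10.83 Y1.91 E0.8232
G1 X3.76 Y10.34 E1.0977
G1 X-7.07 Y8.43 E1.3720
G1 X-10.83 Y-1.91 E1.6465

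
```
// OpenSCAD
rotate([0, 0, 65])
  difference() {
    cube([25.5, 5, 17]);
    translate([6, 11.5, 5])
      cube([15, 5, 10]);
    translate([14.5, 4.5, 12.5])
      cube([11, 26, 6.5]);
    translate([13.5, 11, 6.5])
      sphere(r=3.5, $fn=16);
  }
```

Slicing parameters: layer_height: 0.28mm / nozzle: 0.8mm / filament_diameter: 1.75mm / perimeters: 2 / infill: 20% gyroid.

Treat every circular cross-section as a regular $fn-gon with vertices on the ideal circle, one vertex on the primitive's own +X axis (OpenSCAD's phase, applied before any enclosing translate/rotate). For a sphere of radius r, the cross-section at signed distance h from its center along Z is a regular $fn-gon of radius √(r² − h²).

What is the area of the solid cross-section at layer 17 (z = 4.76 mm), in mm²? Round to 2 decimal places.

127.50 mm²

At z = 4.76 mm: the 25.5×5 cube contributes its full rectangle (area 127.50 mm²); the cube at (6, 11.5) is not intersected at this z (z outside [5, 15]); the cube at (14.5, 4.5) is absent (z outside [12.5, 19]); the r=3.5 sphere at (13.5, 11) contributes a regular 16-gon of circumradius √(3.5²−1.74²) = 3.037 (area = (16/2)·3.037²·sin(360°/16) = 28.23 mm²); Taking the first minus the rest: starting from the 25.5×5 cube (127.50 mm²), the r=3.5 sphere at (13.5, 11) misses the remaining region (no effect) — area = 127.50 mm²; (rotated 65° about Z; rotation is an isometry so areas/perimeters/island counts are preserved). Overall, the cross-section is a single solid region. Net area = 127.50 mm².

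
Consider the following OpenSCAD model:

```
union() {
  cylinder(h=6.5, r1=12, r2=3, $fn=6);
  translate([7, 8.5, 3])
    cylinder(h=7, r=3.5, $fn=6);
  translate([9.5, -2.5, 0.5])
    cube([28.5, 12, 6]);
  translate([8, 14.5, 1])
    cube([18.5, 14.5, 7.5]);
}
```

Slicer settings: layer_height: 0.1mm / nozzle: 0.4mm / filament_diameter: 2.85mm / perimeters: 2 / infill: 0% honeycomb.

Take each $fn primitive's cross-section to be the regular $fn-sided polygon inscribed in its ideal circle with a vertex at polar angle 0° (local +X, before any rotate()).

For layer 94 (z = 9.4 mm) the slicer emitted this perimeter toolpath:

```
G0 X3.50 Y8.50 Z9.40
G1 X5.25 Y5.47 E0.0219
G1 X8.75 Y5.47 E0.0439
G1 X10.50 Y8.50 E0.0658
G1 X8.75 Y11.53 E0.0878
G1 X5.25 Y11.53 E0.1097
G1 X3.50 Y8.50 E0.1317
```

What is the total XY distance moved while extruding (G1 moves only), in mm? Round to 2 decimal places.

21.00 mm

Sum the Euclidean lengths of each G1 segment: total = 21.00 mm.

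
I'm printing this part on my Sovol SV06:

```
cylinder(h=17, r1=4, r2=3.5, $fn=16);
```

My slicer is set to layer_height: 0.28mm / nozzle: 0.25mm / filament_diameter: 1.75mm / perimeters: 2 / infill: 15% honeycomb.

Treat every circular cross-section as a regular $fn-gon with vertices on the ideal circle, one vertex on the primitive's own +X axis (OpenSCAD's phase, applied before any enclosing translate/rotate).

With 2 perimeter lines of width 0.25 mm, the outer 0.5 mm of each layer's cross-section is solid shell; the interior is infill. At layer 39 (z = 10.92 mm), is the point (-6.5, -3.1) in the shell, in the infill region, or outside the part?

At z = 10.92 mm: the cone (r1=4→r2=3.5) has section circumradius 3.679 here — a regular 16-gon. Overall, the cross-section is a single solid region. The nearest boundary edge runs (-3.68, 0.00)→(-3.40, -1.41); distance from the point to it = 3.53 mm. The point is not inside any of the regions above, so it lies outside the cross-section (3.53 mm from the nearest boundary).

outside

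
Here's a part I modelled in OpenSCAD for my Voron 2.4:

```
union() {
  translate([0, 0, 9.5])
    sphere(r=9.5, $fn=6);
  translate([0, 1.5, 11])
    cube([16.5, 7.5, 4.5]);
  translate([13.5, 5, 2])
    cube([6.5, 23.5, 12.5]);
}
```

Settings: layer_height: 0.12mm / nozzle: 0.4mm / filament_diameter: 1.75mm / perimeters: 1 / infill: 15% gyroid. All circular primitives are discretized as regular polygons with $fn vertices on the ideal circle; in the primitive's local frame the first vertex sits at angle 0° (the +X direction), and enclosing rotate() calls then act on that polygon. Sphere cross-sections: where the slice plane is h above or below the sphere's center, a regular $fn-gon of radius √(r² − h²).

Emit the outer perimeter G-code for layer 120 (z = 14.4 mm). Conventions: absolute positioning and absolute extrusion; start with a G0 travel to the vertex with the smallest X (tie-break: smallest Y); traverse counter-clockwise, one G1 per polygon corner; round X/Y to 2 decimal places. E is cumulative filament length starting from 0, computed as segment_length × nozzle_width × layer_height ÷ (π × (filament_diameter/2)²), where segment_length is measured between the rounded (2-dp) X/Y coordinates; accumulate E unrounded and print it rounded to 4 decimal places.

G0 X-8.14 Y0.00 Z14.40
G1 X-4.07 Y-7.05 E0.1625
G1 X4.07 Y-7.05 E0.3249
G1 X8.14 Y0.00 E0.4873
G1 X7.27 Y1.50 E0.5220
G1 X16.50 Y1.50 E0.7061
G1 X16.50 Y5.00 E0.7760
G1 X20.00 Y5.00 E0.8458
G1 X20.00 Y28.50 E1.3148
G1 X13.50 Y28.50 E1.4445
G1 X13.50 Y9.00 E1.8337
G1 X0.00 Y9.00 E2.1031
G1 X0.00 Y7.05 E2.1420
G1 X-4.07 Y7.05 E2.2232
G1 X-8.14 Y0.00 E2.3857

At z = 14.4 mm: the r=9.5 sphere slices to a regular 6-gon of circumradius 8.139 (√(r²−h²) with h=4.9 from center); the cube at (0, 1.5) is present — its section is the full 16.5×7.5 rectangle; the cube at (13.5, 5) is present — its section is the full 6.5×23.5 rectangle; Taking the union: the regions partially overlap (shared area 43.47 mm²), so overlapping operands fuse into one piece — 1 connected region. The outline is a single polygon with 14 vertices. Extrusion per mm of travel: 0.4 × 0.12 / (π × 0.875²) = 0.019956. Accumulating E over each segment gives final E = 2.3857.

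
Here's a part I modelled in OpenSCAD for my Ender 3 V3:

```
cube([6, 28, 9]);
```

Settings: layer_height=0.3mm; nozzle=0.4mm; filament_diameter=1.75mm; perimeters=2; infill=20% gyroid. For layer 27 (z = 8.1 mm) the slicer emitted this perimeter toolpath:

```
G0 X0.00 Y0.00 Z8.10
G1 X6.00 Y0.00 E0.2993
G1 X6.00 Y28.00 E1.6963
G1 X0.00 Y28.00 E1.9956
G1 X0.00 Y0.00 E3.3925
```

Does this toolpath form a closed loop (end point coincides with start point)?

yes

Start point (G0): (0.00, 0.00). End point (last G1): the path returns to the start — closed.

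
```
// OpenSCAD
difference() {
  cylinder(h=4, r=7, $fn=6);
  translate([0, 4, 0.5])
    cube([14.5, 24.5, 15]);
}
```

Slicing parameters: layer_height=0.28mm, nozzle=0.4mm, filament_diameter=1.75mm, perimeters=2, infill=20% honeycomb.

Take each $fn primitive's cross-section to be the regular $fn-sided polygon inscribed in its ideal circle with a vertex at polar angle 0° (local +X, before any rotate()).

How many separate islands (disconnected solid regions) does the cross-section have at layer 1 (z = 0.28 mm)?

1

At z = 0.28 mm: the r=7 cylinder contributes a regular 6-gon of circumradius 7; the cube at (0, 4) does not reach this height (z outside [0.5, 15.5]); Taking the first minus the rest: none of the subtracted shapes is present at this height, so the r=7 cylinder is unchanged — 1 connected region. Overall, the cross-section is a single solid region. Island count = 1.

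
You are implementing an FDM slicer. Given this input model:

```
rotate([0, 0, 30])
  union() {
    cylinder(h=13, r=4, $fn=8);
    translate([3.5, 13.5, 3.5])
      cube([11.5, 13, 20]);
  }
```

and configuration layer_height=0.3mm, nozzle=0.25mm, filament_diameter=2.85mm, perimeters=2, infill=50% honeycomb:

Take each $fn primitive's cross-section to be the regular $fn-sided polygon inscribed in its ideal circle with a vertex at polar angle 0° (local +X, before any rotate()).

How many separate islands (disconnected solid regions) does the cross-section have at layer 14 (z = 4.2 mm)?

2

At z = 4.2 mm: the cylinder: section is a regular 8-gon, circumradius r=4; the cube at (3.5, 13.5) is present — its section is the full 11.5×13 rectangle; Taking the union: the 2 present regions are separate (no shared area or edge), so areas and boundary lengths simply add and each stays a separate island — 2 connected regions; (whole slice rotated 30° about Z — lengths, areas and connectivity unchanged). Overall, the cross-section has 2 separate islands. Island count = 2.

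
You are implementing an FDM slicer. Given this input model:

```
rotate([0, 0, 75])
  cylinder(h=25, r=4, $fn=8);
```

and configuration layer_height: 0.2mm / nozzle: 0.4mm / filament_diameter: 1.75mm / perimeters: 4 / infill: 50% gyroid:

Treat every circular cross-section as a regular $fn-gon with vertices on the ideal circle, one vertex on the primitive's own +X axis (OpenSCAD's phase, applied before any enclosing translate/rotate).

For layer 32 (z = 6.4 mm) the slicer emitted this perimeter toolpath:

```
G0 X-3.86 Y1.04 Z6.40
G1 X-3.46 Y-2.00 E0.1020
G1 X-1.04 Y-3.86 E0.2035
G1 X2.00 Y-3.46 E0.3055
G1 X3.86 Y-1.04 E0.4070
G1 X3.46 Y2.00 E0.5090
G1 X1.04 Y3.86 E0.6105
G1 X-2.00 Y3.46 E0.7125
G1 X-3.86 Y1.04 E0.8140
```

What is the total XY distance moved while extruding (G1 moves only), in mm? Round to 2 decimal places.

Sum the Euclidean lengths of each G1 segment: total = 24.47 mm.

24.47 mm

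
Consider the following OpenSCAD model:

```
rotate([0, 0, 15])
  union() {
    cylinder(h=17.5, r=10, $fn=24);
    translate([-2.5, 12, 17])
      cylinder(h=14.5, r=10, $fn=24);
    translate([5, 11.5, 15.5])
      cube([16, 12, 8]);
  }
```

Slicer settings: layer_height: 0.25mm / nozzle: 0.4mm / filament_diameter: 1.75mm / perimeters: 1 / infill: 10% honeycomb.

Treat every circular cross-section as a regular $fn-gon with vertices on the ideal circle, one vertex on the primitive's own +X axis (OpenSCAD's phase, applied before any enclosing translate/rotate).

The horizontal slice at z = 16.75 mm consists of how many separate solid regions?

2

At z = 16.75 mm: the r=10 cylinder contributes a regular 24-gon of circumradius 10; the cylinder at (-2.5, 12) does not reach this height (z outside [17, 31.5]); the 16×12 cube at (5, 11.5) contributes its full rectangle; Merging all regions: the 2 present regions are separate (no shared area or edge), so areas and boundary lengths simply add and each stays a separate island — 2 connected regions; (whole slice rotated 15° about Z — lengths, areas and connectivity unchanged). The result has 2 disconnected regions.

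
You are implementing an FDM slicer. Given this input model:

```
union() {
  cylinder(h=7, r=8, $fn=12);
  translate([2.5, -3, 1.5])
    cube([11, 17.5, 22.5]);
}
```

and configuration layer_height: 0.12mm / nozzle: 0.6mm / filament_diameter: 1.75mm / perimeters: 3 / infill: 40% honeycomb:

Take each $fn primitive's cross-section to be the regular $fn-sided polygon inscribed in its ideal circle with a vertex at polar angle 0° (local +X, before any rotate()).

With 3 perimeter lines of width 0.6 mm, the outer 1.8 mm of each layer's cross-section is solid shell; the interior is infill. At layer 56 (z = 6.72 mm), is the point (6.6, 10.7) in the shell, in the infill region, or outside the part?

infill

At z = 6.72 mm: the r=8 cylinder contributes a regular 12-gon of circumradius 8; the cube at (2.5, -3) is present — its section is the full 11×17.5 rectangle; Taking the union: the regions partially overlap (shared area 44.13 mm²), so overlapping operands fuse into one piece — 1 connected region. Overall, the cross-section is a single solid region. The nearest boundary edge runs (2.50, 14.50)→(13.50, 14.50); distance from the point to it = 3.80 mm. The point is inside the cross-section and 3.80 mm from the nearest boundary — more than the 1.8 mm shell width (3 × 0.6), so it's in the infill interior.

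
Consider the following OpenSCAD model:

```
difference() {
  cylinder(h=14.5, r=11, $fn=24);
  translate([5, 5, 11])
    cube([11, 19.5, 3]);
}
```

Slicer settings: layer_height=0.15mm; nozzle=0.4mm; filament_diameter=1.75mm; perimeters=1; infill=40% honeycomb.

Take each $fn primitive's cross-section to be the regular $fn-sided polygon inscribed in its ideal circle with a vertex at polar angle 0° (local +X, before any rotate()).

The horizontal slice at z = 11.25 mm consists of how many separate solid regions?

At z = 11.25 mm: the r=11 cylinder contributes a regular 24-gon of circumradius 11; the cube at (5, 5) is present — its section is the full 11×19.5 rectangle; Taking the first minus the rest: starting from the r=11 cylinder, the 11×19.5 cube at (5, 5) partially overlaps it — only the 13.55 mm² overlap (of its 214.50 mm²) is removed, clipping the outline — 1 connected region. The result has 1 disconnected region.

1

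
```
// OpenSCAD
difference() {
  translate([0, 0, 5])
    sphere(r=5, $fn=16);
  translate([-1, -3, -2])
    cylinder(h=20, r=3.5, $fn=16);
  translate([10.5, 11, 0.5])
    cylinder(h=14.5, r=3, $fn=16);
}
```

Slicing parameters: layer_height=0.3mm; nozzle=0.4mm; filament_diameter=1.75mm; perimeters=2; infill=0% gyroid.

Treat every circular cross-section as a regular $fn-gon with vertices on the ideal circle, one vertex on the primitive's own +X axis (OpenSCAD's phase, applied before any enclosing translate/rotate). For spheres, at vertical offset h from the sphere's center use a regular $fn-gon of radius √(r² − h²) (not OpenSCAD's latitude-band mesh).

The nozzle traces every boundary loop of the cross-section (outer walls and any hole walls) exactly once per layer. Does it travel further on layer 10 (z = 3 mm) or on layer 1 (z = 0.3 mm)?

layer 10 (z = 3 mm)

Layer 10 (z = 3): the sphere: section is a regular 16-gon, circumradius = √(r²−h²) = √(5²−2²) = 4.583 (perimeter = 2·16·4.583·sin(180°/16) = 28.61 mm); the cylinder at (-1, -3): section is a regular 16-gon, circumradius r=3.5 (perimeter = 2·16·3.500·sin(180°/16) = 21.85 mm); the r=3 cylinder at (10.5, 11) gives a regular 16-gon of circumradius 3 (constant along its height) (perimeter = 2·16·3.000·sin(180°/16) = 18.73 mm); Subtracting the remaining from the first: starting from the r=5 sphere, the r=3.5 cylinder at (-1, -3) partially overlaps it — only the 24.78 mm² overlap (of its 37.50 mm²) is removed, clipping the outline; the r=3 cylinder at (10.5, 11) misses the remaining region (no effect) — boundary = 31.19 mm. So its perimeter = 31.19 mm. Layer 1 (z = 0.3): the r=5 sphere contributes a regular 16-gon of circumradius √(5²−4.7²) = 1.706 (perimeter = 2·16·1.706·sin(180°/16) = 10.65 mm); the r=3.5 cylinder at (-1, -3) contributes a regular 16-gon of circumradius 3.5 (perimeter = 2·16·3.500·sin(180°/16) = 21.85 mm); the cylinder at (10.5, 11) is absent (z outside [0.5, 15]); Subtracting the remaining from the first: starting from the r=5 sphere, the r=3.5 cylinder at (-1, -3) partially overlaps it — only the 4.97 mm² overlap (of its 37.50 mm²) is removed, clipping the outline — boundary = 9.17 mm. So its perimeter = 9.17 mm. Layer 10 is larger (31.19 vs 9.17 mm).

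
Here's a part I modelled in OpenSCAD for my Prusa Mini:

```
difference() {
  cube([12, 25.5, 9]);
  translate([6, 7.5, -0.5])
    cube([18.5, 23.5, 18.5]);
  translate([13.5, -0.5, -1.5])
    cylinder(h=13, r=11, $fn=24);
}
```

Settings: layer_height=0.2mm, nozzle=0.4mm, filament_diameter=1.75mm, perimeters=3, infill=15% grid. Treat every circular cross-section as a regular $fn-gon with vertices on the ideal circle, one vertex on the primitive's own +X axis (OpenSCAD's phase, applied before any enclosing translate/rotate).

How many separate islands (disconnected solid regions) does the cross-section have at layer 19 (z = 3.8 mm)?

1

At z = 3.8 mm: the cube is present — its section is the full 12×25.5 rectangle; the 18.5×23.5 cube at (6, 7.5) contributes its full rectangle; the r=11 cylinder at (13.5, -0.5) gives a regular 24-gon of circumradius 11 (constant along its height); After the difference (first − rest): starting from the 12×25.5 cube, the 18.5×23.5 cube at (6, 7.5) partially overlaps it — only the 108.00 mm² overlap (of its 434.75 mm²) is removed, clipping the outline; the r=11 cylinder at (13.5, -0.5) partially overlaps it — only the 62.19 mm² overlap (of its 375.81 mm²) is removed, clipping the outline — 1 connected region. Overall, the cross-section is a single solid region. Island count = 1.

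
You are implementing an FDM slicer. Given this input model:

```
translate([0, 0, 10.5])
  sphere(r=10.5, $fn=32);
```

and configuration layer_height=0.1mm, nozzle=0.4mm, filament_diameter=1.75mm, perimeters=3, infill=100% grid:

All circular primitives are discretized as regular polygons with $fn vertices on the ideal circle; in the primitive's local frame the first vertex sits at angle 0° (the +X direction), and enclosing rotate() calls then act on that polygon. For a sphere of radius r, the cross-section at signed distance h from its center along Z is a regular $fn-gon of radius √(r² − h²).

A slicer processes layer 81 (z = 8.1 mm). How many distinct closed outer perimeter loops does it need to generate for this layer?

1

At z = 8.1 mm: the sphere: section is a regular 32-gon, circumradius = √(r²−h²) = √(10.5²−2.4²) = 10.222. The result has 1 disconnected region.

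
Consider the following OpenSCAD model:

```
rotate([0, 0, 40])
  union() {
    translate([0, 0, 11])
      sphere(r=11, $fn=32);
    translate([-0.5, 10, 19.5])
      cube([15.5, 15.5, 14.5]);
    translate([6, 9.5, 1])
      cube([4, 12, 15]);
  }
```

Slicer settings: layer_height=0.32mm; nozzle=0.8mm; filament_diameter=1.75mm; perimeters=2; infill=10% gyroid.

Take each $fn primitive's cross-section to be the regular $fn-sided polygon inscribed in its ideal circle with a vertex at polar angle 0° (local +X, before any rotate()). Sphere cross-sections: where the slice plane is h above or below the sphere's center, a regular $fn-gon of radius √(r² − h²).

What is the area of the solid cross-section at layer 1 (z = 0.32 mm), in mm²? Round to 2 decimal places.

21.66 mm²

At z = 0.32 mm: the r=11 sphere slices to a regular 32-gon of circumradius 2.634 (√(r²−h²) with h=10.68 from center) (area = (32/2)·2.634²·sin(360°/32) = 21.66 mm²); the cube at (-0.5, 10) does not reach this height (z outside [19.5, 34]); the cube at (6, 9.5) is absent (z outside [1, 16]); Taking the union: only the r=11 sphere is present, so the union is just that shape — area = 21.66 mm²; (whole slice rotated 40° about Z — lengths, areas and connectivity unchanged). Overall, the cross-section is a single solid region. Net area = 21.66 mm².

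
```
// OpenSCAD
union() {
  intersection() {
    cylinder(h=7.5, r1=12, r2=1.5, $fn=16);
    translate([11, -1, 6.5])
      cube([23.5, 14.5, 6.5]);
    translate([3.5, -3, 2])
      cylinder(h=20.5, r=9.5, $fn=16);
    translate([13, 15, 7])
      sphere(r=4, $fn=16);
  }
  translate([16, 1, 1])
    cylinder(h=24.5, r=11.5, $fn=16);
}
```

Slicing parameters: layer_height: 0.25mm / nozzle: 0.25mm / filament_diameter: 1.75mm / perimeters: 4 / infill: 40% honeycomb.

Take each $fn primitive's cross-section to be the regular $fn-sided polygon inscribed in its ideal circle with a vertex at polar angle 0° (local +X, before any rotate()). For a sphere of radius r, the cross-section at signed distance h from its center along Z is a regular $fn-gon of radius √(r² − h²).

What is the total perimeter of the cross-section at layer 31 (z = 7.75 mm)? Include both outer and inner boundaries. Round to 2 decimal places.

71.79 mm

At z = 7.75 mm: the cone does not reach this height (z outside [0, 7.5]); the cube at (11, -1) is present — its section is the full 23.5×14.5 rectangle (perimeter 76.00 mm); the r=9.5 cylinder at (3.5, -3) gives a regular 16-gon of circumradius 9.5 (constant along its height) (perimeter = 2·16·9.500·sin(180°/16) = 59.31 mm); the r=4 sphere at (13, 15) contributes a regular 16-gon of circumradius √(4²−0.75²) = 3.929 (perimeter = 2·16·3.929·sin(180°/16) = 24.53 mm); Keeping only the common overlap: at least one operand is absent at this height, so nothing remains; the r=11.5 cylinder at (16, 1) gives a regular 16-gon of circumradius 11.5 (constant along its height) (perimeter = 2·16·11.500·sin(180°/16) = 71.79 mm); Combining (union): only the r=11.5 cylinder at (16, 1) is present, so the union is just that shape — boundary = 71.79 mm. Overall, the cross-section is a single solid region. Total boundary length (outer) = 71.79 mm.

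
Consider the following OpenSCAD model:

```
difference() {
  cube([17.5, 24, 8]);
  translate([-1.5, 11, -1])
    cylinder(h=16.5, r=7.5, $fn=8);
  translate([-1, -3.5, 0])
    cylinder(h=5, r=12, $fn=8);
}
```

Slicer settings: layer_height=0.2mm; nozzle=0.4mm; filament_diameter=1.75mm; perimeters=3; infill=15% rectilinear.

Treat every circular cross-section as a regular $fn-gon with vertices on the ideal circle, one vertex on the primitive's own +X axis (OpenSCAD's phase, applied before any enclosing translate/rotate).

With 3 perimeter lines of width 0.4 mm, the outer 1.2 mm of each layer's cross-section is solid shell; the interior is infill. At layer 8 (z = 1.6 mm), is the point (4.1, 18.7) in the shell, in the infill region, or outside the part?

infill

At z = 1.6 mm: the cube is present — its section is the full 17.5×24 rectangle; the cylinder at (-1.5, 11): section is a regular 8-gon, circumradius r=7.5; the r=12 cylinder at (-1, -3.5) contributes a regular 8-gon of circumradius 12; Subtracting the remaining from the first: starting from the 17.5×24 cube, the r=7.5 cylinder at (-1.5, 11) partially overlaps it — only the 57.98 mm² overlap (of its 159.10 mm²) is removed, clipping the outline; the r=12 cylinder at (-1, -3.5) partially overlaps it — only the 44.86 mm² overlap (of its 407.29 mm²) is removed, clipping the outline — 1 connected region. Overall, the cross-section is a single solid region. The nearest boundary edge runs (3.80, 16.30)→(0.00, 17.88); distance from the point to it = 2.33 mm. The point is inside the cross-section and 2.33 mm from the nearest boundary — more than the 1.2 mm shell width (3 × 0.4), so it's in the infill interior.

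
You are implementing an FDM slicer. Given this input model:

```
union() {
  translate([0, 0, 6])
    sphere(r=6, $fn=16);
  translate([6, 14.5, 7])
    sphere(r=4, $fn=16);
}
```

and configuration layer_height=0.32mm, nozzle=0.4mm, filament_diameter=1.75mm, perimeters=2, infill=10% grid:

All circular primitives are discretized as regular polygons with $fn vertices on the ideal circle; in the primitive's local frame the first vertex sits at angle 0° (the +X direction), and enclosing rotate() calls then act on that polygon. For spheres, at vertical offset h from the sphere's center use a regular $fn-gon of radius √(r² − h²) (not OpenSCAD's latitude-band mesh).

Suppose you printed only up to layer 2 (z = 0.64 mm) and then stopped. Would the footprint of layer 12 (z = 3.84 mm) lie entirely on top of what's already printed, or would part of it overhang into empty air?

part overhangs

Compare the two slices. At z = 0.64: the r=6 sphere contributes a regular 16-gon of circumradius √(6²−5.36²) = 2.696 (area = (16/2)·2.696²·sin(360°/16) = 22.26 mm²); the sphere at (6, 14.5) is not intersected at this z (|z−center|=6.360 > r=4); Taking the union: only the r=6 sphere is present, so the union is just that shape — area = 22.26 mm². At z = 3.84: the r=6 sphere contributes a regular 16-gon of circumradius √(6²−2.16²) = 5.598 (area = (16/2)·5.598²·sin(360°/16) = 95.93 mm²); the sphere at (6, 14.5): section is a regular 16-gon, circumradius = √(r²−h²) = √(4²−3.16²) = 2.452 (area = (16/2)·2.452²·sin(360°/16) = 18.41 mm²); Taking the union: the 2 present regions are separate (no shared area or edge), so areas and boundary lengths simply add and each stays a separate island — area = 114.34 mm². Checking containment: at z = 3.84 the cross-section extends beyond the z = 0.64 cross-section by about 92.08 mm².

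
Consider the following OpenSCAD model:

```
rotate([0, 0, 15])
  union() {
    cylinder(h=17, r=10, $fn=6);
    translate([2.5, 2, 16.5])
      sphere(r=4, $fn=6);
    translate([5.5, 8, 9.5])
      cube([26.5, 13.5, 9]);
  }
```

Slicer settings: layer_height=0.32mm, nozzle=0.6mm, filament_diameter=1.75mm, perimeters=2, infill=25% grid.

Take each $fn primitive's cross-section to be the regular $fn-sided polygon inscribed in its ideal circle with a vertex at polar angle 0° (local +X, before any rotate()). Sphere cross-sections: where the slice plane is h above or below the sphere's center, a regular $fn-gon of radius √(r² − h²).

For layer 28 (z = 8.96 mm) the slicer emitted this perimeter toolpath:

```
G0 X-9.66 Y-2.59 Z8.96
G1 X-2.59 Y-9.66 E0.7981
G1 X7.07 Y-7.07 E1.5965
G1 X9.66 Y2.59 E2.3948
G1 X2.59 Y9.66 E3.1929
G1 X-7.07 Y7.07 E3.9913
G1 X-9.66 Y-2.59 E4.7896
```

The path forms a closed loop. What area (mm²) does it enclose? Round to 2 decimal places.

259.82 mm²

Apply the shoelace formula to the sequence of (X, Y) vertices; enclosed area = 259.82 mm².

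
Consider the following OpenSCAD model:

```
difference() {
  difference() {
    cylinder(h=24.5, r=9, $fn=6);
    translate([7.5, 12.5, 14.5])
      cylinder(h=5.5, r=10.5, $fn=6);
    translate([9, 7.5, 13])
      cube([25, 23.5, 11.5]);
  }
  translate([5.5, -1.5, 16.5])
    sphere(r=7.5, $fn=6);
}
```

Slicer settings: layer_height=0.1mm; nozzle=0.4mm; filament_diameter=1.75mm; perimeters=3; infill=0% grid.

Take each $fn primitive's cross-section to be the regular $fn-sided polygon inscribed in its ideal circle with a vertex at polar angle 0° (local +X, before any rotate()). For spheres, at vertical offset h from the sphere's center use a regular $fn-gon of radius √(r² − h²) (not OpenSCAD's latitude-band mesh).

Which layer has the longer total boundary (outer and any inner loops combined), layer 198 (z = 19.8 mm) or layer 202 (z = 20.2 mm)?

Layer 198 (z = 19.8): the cylinder: section is a regular 6-gon, circumradius r=9 (perimeter = 2·6·9.000·sin(180°/6) = 54.00 mm); the r=10.5 cylinder at (7.5, 12.5) contributes a regular 6-gon of circumradius 10.5 (perimeter = 2·6·10.500·sin(180°/6) = 63.00 mm); the cube at (9, 7.5) is present — its section is the full 25×23.5 rectangle (perimeter 97.00 mm); After the difference (first − rest): starting from the r=9 cylinder, the r=10.5 cylinder at (7.5, 12.5) partially overlaps it — only the 20.99 mm² overlap (of its 286.44 mm²) is removed, clipping the outline; the 25×23.5 cube at (9, 7.5) misses the remaining region (no effect) — boundary = 54.00 mm; the r=7.5 sphere at (5.5, -1.5) slices to a regular 6-gon of circumradius 6.735 (√(r²−h²) with h=3.3 from center) (perimeter = 2·6·6.735·sin(180°/6) = 40.41 mm); Taking the first minus the rest: starting from the result so far, the r=7.5 sphere at (5.5, -1.5) partially overlaps it — only the 74.46 mm² overlap (of its 117.85 mm²) is removed, clipping the outline — boundary = 51.85 mm. So its perimeter = 51.85 mm. Layer 202 (z = 20.2): the cylinder: section is a regular 6-gon, circumradius r=9 (perimeter = 2·6·9.000·sin(180°/6) = 54.00 mm); the cylinder at (7.5, 12.5) does not reach this height (z outside [14.5, 20]); the cube at (9, 7.5) (footprint 25×23.5) is included at this height (perimeter 97.00 mm); Subtracting the remaining from the first: starting from the r=9 cylinder, the 25×23.5 cube at (9, 7.5) misses the remaining region (no effect) — boundary = 54.00 mm; the r=7.5 sphere at (5.5, -1.5) contributes a regular 6-gon of circumradius √(7.5²−3.7²) = 6.524 (perimeter = 2·6·6.524·sin(180°/6) = 39.14 mm); Taking the first minus the rest: starting from the result so far, the r=7.5 sphere at (5.5, -1.5) partially overlaps it — only the 75.11 mm² overlap (of its 110.57 mm²) is removed, clipping the outline — boundary = 61.00 mm. So its perimeter = 61.00 mm. Layer 202 is larger (61.00 vs 51.85 mm).

layer 202 (z = 20.2 mm)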